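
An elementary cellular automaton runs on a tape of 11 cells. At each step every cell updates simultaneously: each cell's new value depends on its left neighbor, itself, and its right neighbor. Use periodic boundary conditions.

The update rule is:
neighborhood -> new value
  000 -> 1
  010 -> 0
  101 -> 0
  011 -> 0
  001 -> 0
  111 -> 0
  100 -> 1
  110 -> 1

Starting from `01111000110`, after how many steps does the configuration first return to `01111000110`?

22

00001110011
11100011001
00111001100
10001100111
11100110000
00110011110
10011000011
11001111000
01100001110
00111100011
10000111001
11110001100
00011100110
11000110011
01110011000
00011001111
11001100001
01100111100
00110000111
10011110001
11000011100
01111000110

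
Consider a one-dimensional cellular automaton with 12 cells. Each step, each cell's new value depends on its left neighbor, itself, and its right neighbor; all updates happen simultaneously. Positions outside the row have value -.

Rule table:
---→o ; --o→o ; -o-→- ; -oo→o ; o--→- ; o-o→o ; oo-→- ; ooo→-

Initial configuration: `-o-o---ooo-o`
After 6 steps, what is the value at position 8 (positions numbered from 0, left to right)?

o-o--ooo--o-
-o--oo---o--
o--oo--oo--o
--oo--oo--o-
ooo--oo--o--
o---oo--o--o
position 8 holds o

o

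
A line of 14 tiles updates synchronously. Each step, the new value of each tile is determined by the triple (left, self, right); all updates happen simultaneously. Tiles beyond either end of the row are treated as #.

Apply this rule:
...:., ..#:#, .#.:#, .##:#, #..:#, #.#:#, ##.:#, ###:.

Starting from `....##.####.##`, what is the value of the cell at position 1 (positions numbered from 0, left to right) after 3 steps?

#..#####..###.
####...####.##
...##.##..###.
position 1 holds .

.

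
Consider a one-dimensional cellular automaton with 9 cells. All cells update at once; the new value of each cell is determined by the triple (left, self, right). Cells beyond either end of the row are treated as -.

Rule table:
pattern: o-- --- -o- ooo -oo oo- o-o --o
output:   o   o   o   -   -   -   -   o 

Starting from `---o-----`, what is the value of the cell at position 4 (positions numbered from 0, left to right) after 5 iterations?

o

ooooooooo
---------
ooooooooo  (repeats iteration 1; period 2)
iteration 5: ooooooooo
position 4 holds o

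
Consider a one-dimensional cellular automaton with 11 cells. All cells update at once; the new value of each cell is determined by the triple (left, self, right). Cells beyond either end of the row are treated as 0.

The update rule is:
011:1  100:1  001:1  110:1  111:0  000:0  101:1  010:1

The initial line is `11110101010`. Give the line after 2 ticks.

11110000001

10011111111
11110000001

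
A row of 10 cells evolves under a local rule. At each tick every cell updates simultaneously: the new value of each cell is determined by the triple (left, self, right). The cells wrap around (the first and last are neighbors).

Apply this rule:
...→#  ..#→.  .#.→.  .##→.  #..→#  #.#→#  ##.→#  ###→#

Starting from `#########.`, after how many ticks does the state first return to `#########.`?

10

tick 1: .#########
tick 2: #.########
tick 3: ##.#######
tick 4: ###.######
tick 5: ####.#####
tick 6: #####.####
tick 7: ######.###
tick 8: #######.##
tick 9: ########.#
tick 10: #########.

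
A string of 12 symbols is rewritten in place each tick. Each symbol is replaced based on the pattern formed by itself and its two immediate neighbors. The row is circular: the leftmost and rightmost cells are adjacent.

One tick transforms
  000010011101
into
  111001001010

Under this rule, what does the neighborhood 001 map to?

At position 3 the neighborhood is 001; the next row has 0 there.

0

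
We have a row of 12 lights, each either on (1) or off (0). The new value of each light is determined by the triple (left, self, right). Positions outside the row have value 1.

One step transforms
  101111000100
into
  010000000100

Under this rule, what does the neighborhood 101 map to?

1

At position 1 the neighborhood is 101; the next row has 1 there.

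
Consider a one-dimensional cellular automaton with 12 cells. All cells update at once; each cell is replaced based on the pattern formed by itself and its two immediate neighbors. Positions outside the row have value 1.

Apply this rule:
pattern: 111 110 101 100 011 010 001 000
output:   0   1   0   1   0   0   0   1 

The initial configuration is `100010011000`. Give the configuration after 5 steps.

111001001110
001100100010
100110011000
110011001110
011001100010

011001100010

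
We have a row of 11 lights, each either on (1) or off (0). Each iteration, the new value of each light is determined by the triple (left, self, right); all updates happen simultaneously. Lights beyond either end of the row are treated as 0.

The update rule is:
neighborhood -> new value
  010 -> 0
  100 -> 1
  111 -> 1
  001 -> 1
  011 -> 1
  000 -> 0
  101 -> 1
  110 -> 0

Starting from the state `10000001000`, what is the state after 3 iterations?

01011010101

iteration 1: 01000010100
iteration 2: 10100101010
iteration 3: 01011010101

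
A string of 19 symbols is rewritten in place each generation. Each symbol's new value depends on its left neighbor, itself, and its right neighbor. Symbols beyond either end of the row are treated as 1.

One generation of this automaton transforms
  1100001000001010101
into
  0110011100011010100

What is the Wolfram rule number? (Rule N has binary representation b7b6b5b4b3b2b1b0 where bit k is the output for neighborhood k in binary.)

86

position 0: 111 → 0  (bit 7 = 0)
position 1: 110 → 1  (bit 6 = 1)
position 13: 101 → 0  (bit 5 = 0)
position 2: 100 → 1  (bit 4 = 1)
position 18: 011 → 0  (bit 3 = 0)
position 6: 010 → 1  (bit 2 = 1)
position 5: 001 → 1  (bit 1 = 1)
position 3: 000 → 0  (bit 0 = 0)
bits b7..b0 = 01010110 = 86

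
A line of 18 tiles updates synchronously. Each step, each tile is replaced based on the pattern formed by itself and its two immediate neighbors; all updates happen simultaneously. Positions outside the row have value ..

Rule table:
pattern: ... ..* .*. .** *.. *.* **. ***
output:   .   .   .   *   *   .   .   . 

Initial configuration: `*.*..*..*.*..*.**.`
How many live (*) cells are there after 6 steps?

3

...*..*....*...*.*
....*..*....*.....
.....*..*....*....
......*..*....*...
.......*..*....*..
........*..*....*.
count of *: 3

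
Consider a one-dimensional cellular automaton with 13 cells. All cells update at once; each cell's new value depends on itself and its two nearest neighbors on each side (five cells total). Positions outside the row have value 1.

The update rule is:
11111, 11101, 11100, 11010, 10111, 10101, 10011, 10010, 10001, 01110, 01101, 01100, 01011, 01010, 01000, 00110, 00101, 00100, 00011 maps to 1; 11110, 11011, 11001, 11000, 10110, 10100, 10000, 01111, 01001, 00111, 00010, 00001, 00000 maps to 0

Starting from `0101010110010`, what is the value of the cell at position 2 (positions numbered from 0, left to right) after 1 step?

1

1111111010111
position 2 holds 1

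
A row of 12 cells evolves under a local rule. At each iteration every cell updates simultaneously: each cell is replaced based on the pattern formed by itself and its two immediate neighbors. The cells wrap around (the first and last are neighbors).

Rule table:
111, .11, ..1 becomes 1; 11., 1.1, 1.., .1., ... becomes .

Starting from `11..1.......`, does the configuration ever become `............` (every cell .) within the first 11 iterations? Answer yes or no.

no

1..1.......1
..1.......11
.1.......11.
1.......11..
.......11..1
......11..1.
.....11..1..
....11..1...
...11..1....
..11..1.....
.11..1......
iteration 11 is .11..1......, still not uniform .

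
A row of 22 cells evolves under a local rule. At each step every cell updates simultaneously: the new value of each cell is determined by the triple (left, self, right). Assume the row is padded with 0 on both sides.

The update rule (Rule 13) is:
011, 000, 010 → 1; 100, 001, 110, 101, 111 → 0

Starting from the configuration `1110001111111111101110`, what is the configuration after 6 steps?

1000101000000000001000
1010101011111111101011
1010101010000000001010
1010101010111111101010
1010101010100000001010
1010101010101111101010

1010101010101111101010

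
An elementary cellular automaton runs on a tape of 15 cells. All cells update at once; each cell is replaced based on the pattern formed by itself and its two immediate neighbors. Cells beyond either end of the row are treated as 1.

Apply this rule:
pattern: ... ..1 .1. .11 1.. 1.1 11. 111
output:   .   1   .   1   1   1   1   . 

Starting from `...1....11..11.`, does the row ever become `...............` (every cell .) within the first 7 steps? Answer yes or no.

no

1.1.1..11111111
11.1.111.......
.11.11.11.....1
1111111111...11
.........11.11.
1.......1111111
11.....11......
step 7 is 11.....11......, still not uniform .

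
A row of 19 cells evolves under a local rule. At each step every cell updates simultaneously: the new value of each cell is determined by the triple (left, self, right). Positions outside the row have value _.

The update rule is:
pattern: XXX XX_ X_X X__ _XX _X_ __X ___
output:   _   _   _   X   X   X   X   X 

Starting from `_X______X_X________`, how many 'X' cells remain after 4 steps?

1

XXXXXXXXX_XXXXXXXXX
X_________X________
XXXXXXXXXXXXXXXXXXX
X__________________
count of X: 1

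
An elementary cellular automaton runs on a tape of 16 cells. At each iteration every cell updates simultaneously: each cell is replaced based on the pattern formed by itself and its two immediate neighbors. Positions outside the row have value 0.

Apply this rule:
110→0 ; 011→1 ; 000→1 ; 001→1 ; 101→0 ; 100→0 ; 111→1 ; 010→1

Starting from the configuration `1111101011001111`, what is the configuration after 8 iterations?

1010100110011011

1111001010011110
1110011010111100
1100110010111001
1001100110110011
1011001100100110
1010011001101100
1010110011001001
1010100110011011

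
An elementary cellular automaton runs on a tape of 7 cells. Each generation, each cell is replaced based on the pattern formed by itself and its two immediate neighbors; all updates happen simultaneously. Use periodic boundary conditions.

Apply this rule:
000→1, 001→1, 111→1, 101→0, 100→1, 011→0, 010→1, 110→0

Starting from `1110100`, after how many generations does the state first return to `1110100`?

7

0100111
0111010
1010011
0011101
1101001
1001110
1110100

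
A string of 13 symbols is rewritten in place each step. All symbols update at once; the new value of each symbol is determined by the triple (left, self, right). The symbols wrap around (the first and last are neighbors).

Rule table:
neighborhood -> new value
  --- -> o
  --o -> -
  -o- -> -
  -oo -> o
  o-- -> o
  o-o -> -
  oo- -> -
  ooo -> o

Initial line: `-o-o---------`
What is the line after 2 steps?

step 1: ----ooooooooo
step 2: ooo-oooooooo-

ooo-oooooooo-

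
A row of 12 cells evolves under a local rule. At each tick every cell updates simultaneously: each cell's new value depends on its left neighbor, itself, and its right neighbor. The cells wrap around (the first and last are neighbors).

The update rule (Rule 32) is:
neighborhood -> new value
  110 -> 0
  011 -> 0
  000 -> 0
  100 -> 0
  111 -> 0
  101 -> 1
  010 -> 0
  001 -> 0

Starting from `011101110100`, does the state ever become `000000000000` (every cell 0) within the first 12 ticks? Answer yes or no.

000010001000
000000000000
all cells are 0 at tick 2

yes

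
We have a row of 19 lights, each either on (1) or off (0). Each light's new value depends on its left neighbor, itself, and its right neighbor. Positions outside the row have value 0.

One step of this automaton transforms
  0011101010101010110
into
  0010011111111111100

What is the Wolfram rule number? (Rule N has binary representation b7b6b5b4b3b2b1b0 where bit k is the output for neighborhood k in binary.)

44

position 3: 111 → 0  (bit 7 = 0)
position 4: 110 → 0  (bit 6 = 0)
position 5: 101 → 1  (bit 5 = 1)
position 18: 100 → 0  (bit 4 = 0)
position 2: 011 → 1  (bit 3 = 1)
position 6: 010 → 1  (bit 2 = 1)
position 1: 001 → 0  (bit 1 = 0)
position 0: 000 → 0  (bit 0 = 0)
bits b7..b0 = 00101100 = 44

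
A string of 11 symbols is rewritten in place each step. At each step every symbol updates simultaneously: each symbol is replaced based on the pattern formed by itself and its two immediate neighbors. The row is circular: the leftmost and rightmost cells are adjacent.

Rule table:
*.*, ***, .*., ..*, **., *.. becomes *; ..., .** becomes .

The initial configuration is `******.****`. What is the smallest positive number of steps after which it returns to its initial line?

11

step 1: *******.***
step 2: ********.**
step 3: *********.*
step 4: **********.
step 5: .**********
step 6: *.*********
step 7: **.********
step 8: ***.*******
step 9: ****.******
step 10: *****.*****
step 11: ******.****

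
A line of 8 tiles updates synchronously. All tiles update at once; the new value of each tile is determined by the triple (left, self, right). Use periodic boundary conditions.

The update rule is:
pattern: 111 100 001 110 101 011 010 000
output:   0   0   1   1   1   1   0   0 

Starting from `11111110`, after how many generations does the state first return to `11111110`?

15

generation 1: 10000011
generation 2: 10000110
generation 3: 00001111
generation 4: 00011001
generation 5: 00111010
generation 6: 01101100
generation 7: 11111100
generation 8: 10000101
generation 9: 10001011
generation 10: 10010110
generation 11: 00101111
generation 12: 01011001
generation 13: 10111010
generation 14: 01101101
generation 15: 11111110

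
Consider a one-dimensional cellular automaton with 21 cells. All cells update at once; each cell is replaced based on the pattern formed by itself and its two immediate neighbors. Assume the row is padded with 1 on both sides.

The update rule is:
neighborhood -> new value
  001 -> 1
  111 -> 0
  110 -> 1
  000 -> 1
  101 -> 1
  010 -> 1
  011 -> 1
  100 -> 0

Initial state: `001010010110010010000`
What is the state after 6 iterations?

011110111110110110111
110011100011111111100
010110101110000000101
111111111010111111111
000000001111100000000
011111111000101111111

011111111000101111111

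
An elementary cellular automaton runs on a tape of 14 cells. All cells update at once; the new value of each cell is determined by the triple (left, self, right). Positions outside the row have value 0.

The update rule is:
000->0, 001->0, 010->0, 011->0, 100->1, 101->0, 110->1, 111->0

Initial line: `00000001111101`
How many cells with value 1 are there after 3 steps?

00000000000100
00000000000010
00000000000001
count of 1: 1

1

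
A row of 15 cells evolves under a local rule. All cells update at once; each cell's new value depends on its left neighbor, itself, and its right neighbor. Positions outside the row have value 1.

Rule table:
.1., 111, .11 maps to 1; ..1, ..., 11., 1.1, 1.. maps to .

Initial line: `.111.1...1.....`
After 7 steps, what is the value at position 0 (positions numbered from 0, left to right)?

step 1: .11..1...1.....
step 2: .1...1...1.....
step 3: .1...1...1.....  (fixed point — unchanged through step 7)
position 0 holds .

.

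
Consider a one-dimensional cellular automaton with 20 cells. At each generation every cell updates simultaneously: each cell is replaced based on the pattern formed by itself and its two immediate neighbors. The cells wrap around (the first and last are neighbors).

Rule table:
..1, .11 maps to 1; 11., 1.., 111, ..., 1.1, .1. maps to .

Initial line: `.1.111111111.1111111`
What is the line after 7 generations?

...1.........1......
..1.........1.......
.1.........1........
1.........1.........
.........1.........1
........1.........1.
.......1.........1..

.......1.........1..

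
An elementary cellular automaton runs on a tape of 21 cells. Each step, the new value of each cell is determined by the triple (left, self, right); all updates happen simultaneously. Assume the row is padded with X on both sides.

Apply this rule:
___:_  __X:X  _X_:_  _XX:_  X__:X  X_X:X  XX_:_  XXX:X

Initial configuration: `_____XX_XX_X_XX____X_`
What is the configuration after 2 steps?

step 1: X___X__X__X_X__X__X_X
step 2: _X_X_XX_XX_X_XX_XX_X_

_X_X_XX_XX_X_XX_XX_X_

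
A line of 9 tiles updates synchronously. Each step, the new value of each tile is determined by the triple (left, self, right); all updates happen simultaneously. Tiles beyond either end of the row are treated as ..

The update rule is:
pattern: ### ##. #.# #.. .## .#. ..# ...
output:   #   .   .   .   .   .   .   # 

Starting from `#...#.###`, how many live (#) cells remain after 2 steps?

..#....#.
#...##...
count of #: 3

3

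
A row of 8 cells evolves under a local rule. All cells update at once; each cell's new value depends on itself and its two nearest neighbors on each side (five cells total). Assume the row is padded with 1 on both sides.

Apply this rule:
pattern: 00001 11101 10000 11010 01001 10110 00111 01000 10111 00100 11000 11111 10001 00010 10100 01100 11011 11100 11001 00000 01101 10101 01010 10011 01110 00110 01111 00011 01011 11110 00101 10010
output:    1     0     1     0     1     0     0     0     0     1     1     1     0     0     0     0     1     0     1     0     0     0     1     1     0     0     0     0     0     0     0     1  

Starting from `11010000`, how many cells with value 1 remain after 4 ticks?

00000110
11010001
00000000
11000010
count of 1: 3

3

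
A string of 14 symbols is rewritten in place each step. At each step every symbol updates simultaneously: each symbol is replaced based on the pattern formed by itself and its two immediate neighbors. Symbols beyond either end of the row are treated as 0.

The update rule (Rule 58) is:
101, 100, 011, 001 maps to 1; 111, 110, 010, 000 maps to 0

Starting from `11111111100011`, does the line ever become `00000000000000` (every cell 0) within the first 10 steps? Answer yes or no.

10000000010110
01000000101101
10100001011010
01010010110101
10101101101010
01011011010101
10110110101010
01101101010101
11011010101010
10110101010101
step 10 is 10110101010101, still not uniform 0

no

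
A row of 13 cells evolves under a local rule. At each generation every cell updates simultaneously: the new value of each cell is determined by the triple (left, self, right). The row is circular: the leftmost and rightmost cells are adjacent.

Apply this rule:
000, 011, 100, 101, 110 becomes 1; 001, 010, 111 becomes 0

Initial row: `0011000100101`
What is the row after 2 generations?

0110011001001

1011110010010
0110011001001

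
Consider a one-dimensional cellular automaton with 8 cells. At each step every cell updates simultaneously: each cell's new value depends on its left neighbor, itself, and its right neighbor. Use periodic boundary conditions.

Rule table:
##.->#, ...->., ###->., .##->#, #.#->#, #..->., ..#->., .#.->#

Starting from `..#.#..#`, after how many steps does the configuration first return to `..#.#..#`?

step 1: ..###..#
step 2: ..#.#..#

2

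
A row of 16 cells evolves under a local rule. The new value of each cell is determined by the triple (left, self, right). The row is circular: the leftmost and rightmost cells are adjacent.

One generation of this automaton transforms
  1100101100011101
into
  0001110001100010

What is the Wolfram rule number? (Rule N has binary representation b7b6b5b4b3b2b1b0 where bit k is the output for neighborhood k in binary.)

39

position 0: 111 → 0  (bit 7 = 0)
position 1: 110 → 0  (bit 6 = 0)
position 5: 101 → 1  (bit 5 = 1)
position 2: 100 → 0  (bit 4 = 0)
position 6: 011 → 0  (bit 3 = 0)
position 4: 010 → 1  (bit 2 = 1)
position 3: 001 → 1  (bit 1 = 1)
position 9: 000 → 1  (bit 0 = 1)
bits b7..b0 = 00100111 = 39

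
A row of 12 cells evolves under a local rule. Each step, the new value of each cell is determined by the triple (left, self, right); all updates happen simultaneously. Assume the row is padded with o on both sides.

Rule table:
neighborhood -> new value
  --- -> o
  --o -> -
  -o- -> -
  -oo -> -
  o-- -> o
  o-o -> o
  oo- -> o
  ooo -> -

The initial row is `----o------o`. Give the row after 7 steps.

oooo--ooo---

ooo--ooooo--
--oo-----oo-
o--ooooo--oo
oo-----oo---
-ooooo--ooo-
o----oo---oo
oooo--ooo---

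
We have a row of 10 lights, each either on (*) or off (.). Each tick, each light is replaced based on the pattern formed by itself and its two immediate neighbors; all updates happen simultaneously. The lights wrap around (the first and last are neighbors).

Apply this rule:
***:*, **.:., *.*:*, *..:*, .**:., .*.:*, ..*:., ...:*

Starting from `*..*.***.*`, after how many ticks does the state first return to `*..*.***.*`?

20

tick 1: .*.**.*.*.
tick 2: .**..*****
tick 3: *..*..***.
tick 4: **.**..*.*
tick 5: *.*..*.**.
tick 6: ****.**..*
tick 7: ***.*..*..
tick 8: .*.***.**.
tick 9: .**.*.*..*
tick 10: *..*****.*
tick 11: .*..***.*.
tick 12: .**..*.***
tick 13: *..*.**.*.
tick 14: **.**..***
tick 15: *.*..*..**
tick 16: .***.**..*
tick 17: *.*.*..*.*
tick 18: .*****.**.
tick 19: ..***.*..*
tick 20: *..*.***.*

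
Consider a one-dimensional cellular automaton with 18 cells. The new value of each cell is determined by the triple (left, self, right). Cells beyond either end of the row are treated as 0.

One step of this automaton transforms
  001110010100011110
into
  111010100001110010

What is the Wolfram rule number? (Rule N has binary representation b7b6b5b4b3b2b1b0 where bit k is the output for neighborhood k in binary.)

position 3: 111 → 0  (bit 7 = 0)
position 4: 110 → 1  (bit 6 = 1)
position 8: 101 → 0  (bit 5 = 0)
position 5: 100 → 0  (bit 4 = 0)
position 2: 011 → 1  (bit 3 = 1)
position 7: 010 → 0  (bit 2 = 0)
position 1: 001 → 1  (bit 1 = 1)
position 0: 000 → 1  (bit 0 = 1)
bits b7..b0 = 01001011 = 75

75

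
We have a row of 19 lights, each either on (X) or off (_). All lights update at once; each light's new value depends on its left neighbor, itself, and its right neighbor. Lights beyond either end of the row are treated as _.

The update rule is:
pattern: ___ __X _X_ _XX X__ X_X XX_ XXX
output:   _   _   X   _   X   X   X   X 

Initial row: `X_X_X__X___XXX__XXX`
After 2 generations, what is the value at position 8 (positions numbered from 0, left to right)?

X

generation 1: XXXXXX_XX___XXX__XX
generation 2: _XXXXXX_XX___XXX__X
position 8 holds X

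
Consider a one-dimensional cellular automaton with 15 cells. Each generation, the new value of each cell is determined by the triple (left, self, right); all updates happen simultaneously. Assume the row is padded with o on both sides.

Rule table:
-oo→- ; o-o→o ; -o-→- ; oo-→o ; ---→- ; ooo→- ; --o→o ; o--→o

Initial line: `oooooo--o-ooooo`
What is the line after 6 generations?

oo-oo-o-oo-oo-o

-----ooo-o-----
o---o--oo-o---o
oo-o-oo-oo-o-o-
-oo-o-oo-oo-o-o
o-oo-o-oo-oo-o-
oo-oo-o-oo-oo-o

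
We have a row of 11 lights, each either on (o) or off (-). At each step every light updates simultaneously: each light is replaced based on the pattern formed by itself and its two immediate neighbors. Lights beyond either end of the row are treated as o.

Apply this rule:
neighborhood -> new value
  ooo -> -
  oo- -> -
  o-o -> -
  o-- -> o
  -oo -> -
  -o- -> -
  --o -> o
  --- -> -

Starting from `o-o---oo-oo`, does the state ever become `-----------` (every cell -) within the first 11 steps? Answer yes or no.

---o-o-----
o-o---o---o
---o-o-o-o-
o-o--------
---o------o
o-o-o----o-
-----o--o--
o---o-oo-oo
-o-o-------
----o-----o
o--o-o---o-
step 11 is o--o-o---o-, still not uniform -

no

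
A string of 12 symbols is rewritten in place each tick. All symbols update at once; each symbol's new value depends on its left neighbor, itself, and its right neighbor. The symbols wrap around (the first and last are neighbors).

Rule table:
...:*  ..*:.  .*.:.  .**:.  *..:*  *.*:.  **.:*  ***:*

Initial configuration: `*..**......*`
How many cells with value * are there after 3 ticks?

tick 1: **..******..
tick 2: .**..******.
tick 3: ..**..******
count of *: 8

8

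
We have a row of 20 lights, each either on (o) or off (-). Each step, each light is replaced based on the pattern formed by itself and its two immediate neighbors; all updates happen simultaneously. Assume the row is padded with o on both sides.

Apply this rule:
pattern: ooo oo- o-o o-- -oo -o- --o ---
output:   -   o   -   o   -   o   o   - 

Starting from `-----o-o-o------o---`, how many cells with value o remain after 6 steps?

6

o---oo-o-oo----ooo-o
oo-o-o-o--oo--o--o--
-o-o-o-ooo-ooooooooo
-o-o-o---o----------
-o-o-oo-ooo--------o
-o-o--o---oo------o-
count of o: 6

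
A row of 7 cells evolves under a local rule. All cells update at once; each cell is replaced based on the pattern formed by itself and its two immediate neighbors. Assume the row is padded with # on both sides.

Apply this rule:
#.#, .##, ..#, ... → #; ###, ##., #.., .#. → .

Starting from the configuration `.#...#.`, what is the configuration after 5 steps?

..##.##

step 1: #..##.#
step 2: ..##.##
step 3: .##.##.
step 4: ##.##.#
step 5: ..##.##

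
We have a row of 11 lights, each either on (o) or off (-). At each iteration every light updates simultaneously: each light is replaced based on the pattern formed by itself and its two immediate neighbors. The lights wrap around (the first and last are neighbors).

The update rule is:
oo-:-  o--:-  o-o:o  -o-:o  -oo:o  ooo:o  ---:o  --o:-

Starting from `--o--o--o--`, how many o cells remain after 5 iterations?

o-o--o--o-o
-oo--o--ooo
oo---o--oo-
o--o-o--o-o
---ooo--ooo
count of o: 6

6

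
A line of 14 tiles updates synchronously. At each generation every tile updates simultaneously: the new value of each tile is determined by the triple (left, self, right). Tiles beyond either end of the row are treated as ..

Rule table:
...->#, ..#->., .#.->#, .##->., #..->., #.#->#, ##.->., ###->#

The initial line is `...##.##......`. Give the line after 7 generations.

##...#...#####
...#.#.#..###.
##.#####...#..
..#.###..#.#.#
#.##.#...#####
##..##.#..###.
......##...#..

......##...#..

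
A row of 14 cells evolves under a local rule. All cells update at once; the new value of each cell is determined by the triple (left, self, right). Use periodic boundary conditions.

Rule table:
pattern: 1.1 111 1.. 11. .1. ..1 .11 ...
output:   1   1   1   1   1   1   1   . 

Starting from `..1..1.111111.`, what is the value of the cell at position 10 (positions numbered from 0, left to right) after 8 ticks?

1

.1111111111111
11111111111111
11111111111111  (fixed point — unchanged through tick 8)
position 10 holds 1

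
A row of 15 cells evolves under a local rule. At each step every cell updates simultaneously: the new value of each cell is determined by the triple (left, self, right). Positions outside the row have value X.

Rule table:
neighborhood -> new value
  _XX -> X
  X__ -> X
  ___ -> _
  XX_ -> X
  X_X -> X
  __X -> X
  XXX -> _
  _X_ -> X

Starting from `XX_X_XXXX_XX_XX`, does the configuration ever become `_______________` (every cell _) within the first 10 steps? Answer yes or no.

_XXXXX__XXXXXX_
XX___XXXX____XX
_XX_XX__XX__XX_
XXXXXXXXXXXXXXX
_______________
all cells are _ at step 5

yes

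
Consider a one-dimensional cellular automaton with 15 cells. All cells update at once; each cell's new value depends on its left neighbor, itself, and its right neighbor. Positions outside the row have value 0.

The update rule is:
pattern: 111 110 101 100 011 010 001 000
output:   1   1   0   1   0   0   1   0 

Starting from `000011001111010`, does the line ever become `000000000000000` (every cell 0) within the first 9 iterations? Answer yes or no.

iteration 1: 000101110111001
iteration 2: 001000110011110
iteration 3: 010101011101111
iteration 4: 100000001100111
iteration 5: 010000010111011
iteration 6: 101000100011001
iteration 7: 000101010101110
iteration 8: 001000000000111
iteration 9: 010100000001011
iteration 9 is 010100000001011, still not uniform 0

no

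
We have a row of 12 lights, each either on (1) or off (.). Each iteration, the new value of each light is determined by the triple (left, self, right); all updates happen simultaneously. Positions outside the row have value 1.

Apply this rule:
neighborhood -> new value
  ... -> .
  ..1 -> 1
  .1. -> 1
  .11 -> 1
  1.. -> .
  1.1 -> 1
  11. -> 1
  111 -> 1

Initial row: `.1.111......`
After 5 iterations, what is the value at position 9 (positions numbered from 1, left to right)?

1

iteration 1: 111111.....1
iteration 2: 111111....11
iteration 3: 111111...111
iteration 4: 111111..1111
iteration 5: 111111.11111
position 9 holds 1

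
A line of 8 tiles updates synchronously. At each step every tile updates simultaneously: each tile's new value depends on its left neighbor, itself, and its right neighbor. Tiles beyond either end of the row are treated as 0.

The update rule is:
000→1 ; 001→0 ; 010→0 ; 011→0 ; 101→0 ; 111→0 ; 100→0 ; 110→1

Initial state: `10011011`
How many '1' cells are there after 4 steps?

00001001
11100000
00101111
10000001
count of 1: 2

2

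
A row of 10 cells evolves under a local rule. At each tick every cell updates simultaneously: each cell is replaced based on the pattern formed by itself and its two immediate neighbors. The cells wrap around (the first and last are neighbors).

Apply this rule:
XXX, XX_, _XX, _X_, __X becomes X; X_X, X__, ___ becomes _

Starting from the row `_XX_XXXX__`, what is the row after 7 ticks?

XXX_XXXX_X

XXX_XXXX__
XXX_XXXX_X
XXX_XXXX_X  (fixed point — unchanged through tick 7)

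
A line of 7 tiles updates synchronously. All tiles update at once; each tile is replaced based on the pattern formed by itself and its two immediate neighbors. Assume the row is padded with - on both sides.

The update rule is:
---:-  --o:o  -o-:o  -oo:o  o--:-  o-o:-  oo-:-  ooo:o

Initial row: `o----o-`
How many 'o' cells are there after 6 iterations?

2

o---oo-
o--oo--
o-oo---
o-o----
o-o----  (fixed point — unchanged through iteration 6)
count of o: 2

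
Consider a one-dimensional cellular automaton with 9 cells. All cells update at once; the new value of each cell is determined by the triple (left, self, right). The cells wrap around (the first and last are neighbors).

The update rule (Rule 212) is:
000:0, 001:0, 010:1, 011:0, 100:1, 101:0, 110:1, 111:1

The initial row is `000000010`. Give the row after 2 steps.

000000011
100000001

100000001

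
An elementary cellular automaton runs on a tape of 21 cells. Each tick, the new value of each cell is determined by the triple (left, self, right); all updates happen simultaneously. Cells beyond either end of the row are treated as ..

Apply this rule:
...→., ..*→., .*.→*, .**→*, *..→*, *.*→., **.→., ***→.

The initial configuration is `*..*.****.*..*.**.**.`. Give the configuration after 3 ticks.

**.*.*....**.*.*..*.*
*..*.**...*..*.**.*.*
**.*.*.*..**.*.*..*.*

**.*.*.*..**.*.*..*.*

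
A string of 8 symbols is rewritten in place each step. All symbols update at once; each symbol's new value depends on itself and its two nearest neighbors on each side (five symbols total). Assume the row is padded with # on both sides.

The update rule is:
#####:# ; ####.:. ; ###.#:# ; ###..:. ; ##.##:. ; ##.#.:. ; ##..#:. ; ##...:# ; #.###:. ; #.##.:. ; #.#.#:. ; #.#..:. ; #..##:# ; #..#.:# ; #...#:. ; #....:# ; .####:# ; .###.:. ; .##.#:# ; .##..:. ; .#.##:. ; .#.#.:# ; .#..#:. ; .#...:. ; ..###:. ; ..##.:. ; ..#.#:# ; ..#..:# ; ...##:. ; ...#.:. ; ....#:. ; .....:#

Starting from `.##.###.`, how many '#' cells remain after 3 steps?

..#...#.
.##...#.
...#..#.
count of #: 2

2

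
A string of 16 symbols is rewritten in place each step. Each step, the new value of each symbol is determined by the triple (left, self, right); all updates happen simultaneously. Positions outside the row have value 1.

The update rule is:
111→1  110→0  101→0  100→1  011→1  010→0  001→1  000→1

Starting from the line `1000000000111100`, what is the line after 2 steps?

0111111111110011

step 1: 0111111111111011
step 2: 0111111111110011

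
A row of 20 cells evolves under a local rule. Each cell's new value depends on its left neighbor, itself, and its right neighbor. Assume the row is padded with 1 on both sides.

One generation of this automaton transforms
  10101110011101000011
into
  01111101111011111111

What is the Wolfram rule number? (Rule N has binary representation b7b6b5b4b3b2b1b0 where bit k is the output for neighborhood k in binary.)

191

position 5: 111 → 1  (bit 7 = 1)
position 0: 110 → 0  (bit 6 = 0)
position 1: 101 → 1  (bit 5 = 1)
position 7: 100 → 1  (bit 4 = 1)
position 4: 011 → 1  (bit 3 = 1)
position 2: 010 → 1  (bit 2 = 1)
position 8: 001 → 1  (bit 1 = 1)
position 15: 000 → 1  (bit 0 = 1)
bits b7..b0 = 10111111 = 191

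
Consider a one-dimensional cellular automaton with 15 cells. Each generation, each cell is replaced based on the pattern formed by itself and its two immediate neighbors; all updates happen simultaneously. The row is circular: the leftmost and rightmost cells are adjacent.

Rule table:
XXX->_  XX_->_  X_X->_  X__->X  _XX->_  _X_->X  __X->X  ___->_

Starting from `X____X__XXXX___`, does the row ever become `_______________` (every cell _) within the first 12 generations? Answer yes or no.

yes

XX__XXXX____X_X
__XX____X__XX__
_X__X__XXXX__X_
XXXXXXX____XXXX
_______X__X____
______XXXXXX___
_____X______X__
____XXX____XXX_
___X___X__X___X
X_XXX_XXXXXX_XX
_______________
all cells are _ at generation 11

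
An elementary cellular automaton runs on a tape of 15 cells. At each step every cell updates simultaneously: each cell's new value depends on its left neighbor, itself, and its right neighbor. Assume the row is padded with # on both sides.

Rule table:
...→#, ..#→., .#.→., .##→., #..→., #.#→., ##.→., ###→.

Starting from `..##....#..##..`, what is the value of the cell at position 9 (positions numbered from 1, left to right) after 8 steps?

.....##........
.###....######.
.....##........  (repeats step 1; period 2)
step 8: .###....######.
position 9 holds #

#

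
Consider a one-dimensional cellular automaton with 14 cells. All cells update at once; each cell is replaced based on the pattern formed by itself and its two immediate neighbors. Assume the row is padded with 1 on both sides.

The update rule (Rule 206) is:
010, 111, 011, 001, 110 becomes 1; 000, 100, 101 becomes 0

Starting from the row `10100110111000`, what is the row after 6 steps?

10101110111011

step 1: 10101110111001
step 2: 10101110111011
step 3: 10101110111011  (fixed point — unchanged through step 6)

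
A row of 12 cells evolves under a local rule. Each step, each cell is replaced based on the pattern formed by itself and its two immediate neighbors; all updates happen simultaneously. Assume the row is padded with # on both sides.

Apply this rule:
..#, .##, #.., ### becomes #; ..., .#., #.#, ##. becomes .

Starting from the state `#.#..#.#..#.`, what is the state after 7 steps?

...#..######

...##...##..
#.##.#.##.##
..#....#..##
##.#..#.####
#...##..####
.#.##.######
...#..######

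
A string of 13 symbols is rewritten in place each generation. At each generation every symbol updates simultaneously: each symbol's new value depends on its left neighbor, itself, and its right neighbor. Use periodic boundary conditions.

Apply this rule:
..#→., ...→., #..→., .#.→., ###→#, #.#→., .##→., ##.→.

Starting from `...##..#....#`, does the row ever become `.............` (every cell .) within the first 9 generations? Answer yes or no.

.............
all cells are . at generation 1

yes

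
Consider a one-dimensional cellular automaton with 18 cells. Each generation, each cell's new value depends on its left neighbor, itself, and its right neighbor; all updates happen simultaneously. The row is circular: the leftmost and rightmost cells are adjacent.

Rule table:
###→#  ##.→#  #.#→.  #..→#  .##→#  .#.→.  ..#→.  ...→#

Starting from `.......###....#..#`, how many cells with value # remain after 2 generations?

14

######.######..#..
######.#######..#.
count of #: 14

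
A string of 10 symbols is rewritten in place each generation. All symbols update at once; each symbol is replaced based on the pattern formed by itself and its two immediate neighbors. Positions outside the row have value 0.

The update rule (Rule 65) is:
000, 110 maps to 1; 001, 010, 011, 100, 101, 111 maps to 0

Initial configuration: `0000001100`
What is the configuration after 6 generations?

1111100101
0000100000
1110001111
0010100001
1000001100
0011100101

0011100101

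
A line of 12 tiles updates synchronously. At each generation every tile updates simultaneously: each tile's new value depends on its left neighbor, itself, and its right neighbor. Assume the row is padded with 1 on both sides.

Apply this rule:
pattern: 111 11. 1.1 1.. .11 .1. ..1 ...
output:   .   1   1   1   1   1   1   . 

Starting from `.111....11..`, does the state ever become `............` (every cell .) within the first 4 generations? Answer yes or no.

no

11.11..11111
.1111111....
11.....11..1
.11...111111
generation 4 is .11...111111, still not uniform .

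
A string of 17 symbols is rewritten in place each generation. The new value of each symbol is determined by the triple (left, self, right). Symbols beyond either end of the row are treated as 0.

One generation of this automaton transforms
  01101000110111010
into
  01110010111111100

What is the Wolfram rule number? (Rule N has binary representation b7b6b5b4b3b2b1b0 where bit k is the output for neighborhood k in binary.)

233

position 12: 111 → 1  (bit 7 = 1)
position 2: 110 → 1  (bit 6 = 1)
position 3: 101 → 1  (bit 5 = 1)
position 5: 100 → 0  (bit 4 = 0)
position 1: 011 → 1  (bit 3 = 1)
position 4: 010 → 0  (bit 2 = 0)
position 0: 001 → 0  (bit 1 = 0)
position 6: 000 → 1  (bit 0 = 1)
bits b7..b0 = 11101001 = 233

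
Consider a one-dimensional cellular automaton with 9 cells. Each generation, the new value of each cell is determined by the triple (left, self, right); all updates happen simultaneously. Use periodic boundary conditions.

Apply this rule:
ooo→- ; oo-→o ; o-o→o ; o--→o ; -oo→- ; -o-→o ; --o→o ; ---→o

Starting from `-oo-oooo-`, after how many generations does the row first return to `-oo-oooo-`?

o-oo---oo
oo-oooo--
-oo---ooo
o-oooo--o
oo---ooo-
-oooo--oo
o---ooo-o
oooo--oo-
---ooo-oo
ooo--oo-o
--ooo-oo-
oo--oo-oo
-ooo-oo--
o--oo-ooo
ooo-oo---
--oo-oooo
oo-oo---o
-oo-oooo-

18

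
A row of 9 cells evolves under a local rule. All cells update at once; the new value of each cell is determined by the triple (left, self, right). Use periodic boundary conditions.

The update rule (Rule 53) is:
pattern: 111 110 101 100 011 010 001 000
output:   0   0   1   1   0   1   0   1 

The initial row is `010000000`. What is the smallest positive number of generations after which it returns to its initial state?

18

011111111
100000000
111111110
000000001
111111101
000000010
111111011
000000100
111110111
000001000
111101111
000010000
111011111
000100000
110111111
001000000
101111111
010000000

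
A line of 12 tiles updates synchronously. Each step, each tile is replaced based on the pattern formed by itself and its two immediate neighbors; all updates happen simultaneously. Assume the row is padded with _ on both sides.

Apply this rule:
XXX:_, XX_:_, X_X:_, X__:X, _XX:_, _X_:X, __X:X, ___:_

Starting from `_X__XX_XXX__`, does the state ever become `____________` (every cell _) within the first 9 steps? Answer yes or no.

step 1: XXXX______X_
step 2: ____X____XXX
step 3: ___XXX__X___
step 4: __X___XXXX__
step 5: _XXX_X____X_
step 6: X____XX__XXX
step 7: XX__X__XX___
step 8: __XXXXX__X__
step 9: _X_____XXXX_
step 9 is _X_____XXXX_, still not uniform _

no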